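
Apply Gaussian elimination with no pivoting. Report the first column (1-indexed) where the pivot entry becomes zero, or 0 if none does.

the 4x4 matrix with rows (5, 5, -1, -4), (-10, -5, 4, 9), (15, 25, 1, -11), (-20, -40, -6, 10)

first zero-pivot column = 3

Naive forward elimination:
R2 <- R2 - (-2)*R1:  [ 0  5  2  1 ]
R3 <- R3 - (3)*R1:  [  0  10   4   1 ]
R4 <- R4 - (-4)*R1:  [   0  -20  -10   -6 ]
R3 <- R3 - (2)*R2:  [  0   0   0  -1 ]
R4 <- R4 - (-4)*R2:  [  0   0  -2  -2 ]
Matrix at this point:
[ 5  5  -1  -4 ]
[ 0  5   2   1 ]
[ 0  0   0  -1 ]
[ 0  0  -2  -2 ]
Pivot entry (3,3) is zero but row 4 has -2 in column 3 -> naive elimination stops; a row interchange (e.g. R3 <-> R4) would be required here.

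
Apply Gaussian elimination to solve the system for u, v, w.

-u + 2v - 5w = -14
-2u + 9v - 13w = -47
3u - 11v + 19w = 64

(-5, -2, 3)

Forward elimination on [A|b]:
R2 <- R2 - (2)*R1:  [   0    5   -3  -19 ]
R3 <- R3 - (-3)*R1:  [  0  -5   4  22 ]
R3 <- R3 - (-1)*R2:  [ 0  0  1  3 ]
Row echelon form:
[ -1  2  -5  |  -14 ]
[  0  5  -3  |  -19 ]
[  0  0   1  |    3 ]
Back-substitution:
w = (3) / 1 = 3
v = (-19 - (-3)*(3)) / 5 = -2
u = (-14 - (2)*(-2) - (-5)*(3)) / -1 = -5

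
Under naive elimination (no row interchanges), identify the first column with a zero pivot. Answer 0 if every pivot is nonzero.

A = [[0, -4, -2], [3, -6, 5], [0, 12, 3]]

first zero-pivot column = 1

Naive forward elimination:
Pivot entry (1,1) is zero but row 2 has 3 in column 1 -> naive elimination stops; a row interchange (e.g. R1 <-> R2) would be required here.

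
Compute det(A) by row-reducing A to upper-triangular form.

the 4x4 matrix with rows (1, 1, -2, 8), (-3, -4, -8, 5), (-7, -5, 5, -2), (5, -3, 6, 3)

Forward elimination:
R2 <- R2 - (-3)*R1:  [   0   -1  -14   29 ]
R3 <- R3 - (-7)*R1:  [  0   2  -9  54 ]
R4 <- R4 - (5)*R1:  [   0   -8   16  -37 ]
R3 <- R3 - (-2)*R2:  [   0    0  -37  112 ]
R4 <- R4 - (8)*R2:  [    0     0   128  -269 ]
R4 <- R4 - (-128/37)*R3:  [       0        0        0  4383/37 ]
Upper-triangular form:
[ 1   1   -2        8 ]
[ 0  -1  -14       29 ]
[ 0   0  -37      112 ]
[ 0   0    0  4383/37 ]
det(A) = (-1)^0 * (1) * (-1) * (-37) * (4383/37) = 4383  (0 row swaps -> sign +1)

det(A) = 4383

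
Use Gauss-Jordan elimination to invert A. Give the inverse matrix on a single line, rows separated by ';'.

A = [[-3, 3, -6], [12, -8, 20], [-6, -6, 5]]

Gauss-Jordan on [A | I]:
R1 <- (1/-3)*R1:  [    1    -1     2  |  -1/3     0     0 ]
R2 <- R2 - (12)*R1:  [  0   4  -4  |   4   1   0 ]
R3 <- R3 - (-6)*R1:  [   0  -12   17  |   -2    0    1 ]
R2 <- (1/4)*R2:  [   0    1   -1  |    1  1/4    0 ]
R1 <- R1 - (-1)*R2:  [   1    0    1  |  2/3  1/4    0 ]
R3 <- R3 - (-12)*R2:  [  0   0   5  |  10   3   1 ]
R3 <- (1/5)*R3:  [   0    0    1  |    2  3/5  1/5 ]
R1 <- R1 - (1)*R3:  [     1      0      0  |   -4/3  -7/20   -1/5 ]
R2 <- R2 - (-1)*R3:  [     0      1      0  |      3  17/20    1/5 ]
Right block of [I | A^{-1}] is the inverse:
[ -4/3  -7/20  -1/5 ]
[    3  17/20   1/5 ]
[    2    3/5   1/5 ]

inverse = [-4/3 -7/20 -1/5; 3 17/20 1/5; 2 3/5 1/5]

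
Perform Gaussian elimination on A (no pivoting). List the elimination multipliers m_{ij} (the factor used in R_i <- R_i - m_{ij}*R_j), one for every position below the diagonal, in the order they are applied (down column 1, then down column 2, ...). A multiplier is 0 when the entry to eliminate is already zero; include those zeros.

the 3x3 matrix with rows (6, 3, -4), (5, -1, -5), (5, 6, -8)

multipliers: 5/6, 5/6, -1

Forward elimination:
R2 <- R2 - (5/6)*R1:  [    0  -7/2  -5/3 ]
R3 <- R3 - (5/6)*R1:  [     0    7/2  -14/3 ]
R3 <- R3 - (-1)*R2:  [     0      0  -19/3 ]
Multipliers (in order of application): m_{21} = 5/6, m_{31} = 5/6, m_{32} = -1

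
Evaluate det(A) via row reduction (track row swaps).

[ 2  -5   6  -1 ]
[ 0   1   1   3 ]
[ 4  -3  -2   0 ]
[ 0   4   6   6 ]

det(A) = 328

Forward elimination:
R3 <- R3 - (2)*R1:  [   0    7  -14    2 ]
R3 <- R3 - (7)*R2:  [   0    0  -21  -19 ]
R4 <- R4 - (4)*R2:  [  0   0   2  -6 ]
R4 <- R4 - (-2/21)*R3:  [       0        0        0  -164/21 ]
Upper-triangular form:
[ 2  -5    6       -1 ]
[ 0   1    1        3 ]
[ 0   0  -21      -19 ]
[ 0   0    0  -164/21 ]
det(A) = (-1)^0 * (2) * (1) * (-21) * (-164/21) = 328  (0 row swaps -> sign +1)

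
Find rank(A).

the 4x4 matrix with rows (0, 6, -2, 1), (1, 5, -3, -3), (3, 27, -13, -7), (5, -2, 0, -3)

rank(A) = 3

Row reduction:
R1 <-> R2   (pivot in column 1 was zero)
[ 1   5   -3  -3 ]
[ 0   6   -2   1 ]
[ 3  27  -13  -7 ]
[ 5  -2    0  -3 ]
R3 <- R3 - (3)*R1:  [  0  12  -4   2 ]
R4 <- R4 - (5)*R1:  [   0  -27   15   12 ]
R3 <- R3 - (2)*R2:  [ 0  0  0  0 ]
R4 <- R4 - (-9/2)*R2:  [    0     0     6  33/2 ]
R3 <-> R4   (pivot in column 3 was zero)
[ 1  5  -3    -3 ]
[ 0  6  -2     1 ]
[ 0  0   6  33/2 ]
[ 0  0   0     0 ]
Row echelon form:
[ 1  5  -3    -3 ]
[ 0  6  -2     1 ]
[ 0  0   6  33/2 ]
[ 0  0   0     0 ]
Nonzero rows / pivot columns: 3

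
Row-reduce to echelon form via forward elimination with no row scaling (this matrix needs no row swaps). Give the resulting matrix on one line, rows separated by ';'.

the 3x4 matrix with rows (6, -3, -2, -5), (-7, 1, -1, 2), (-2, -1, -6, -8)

REF = [6 -3 -2 -5; 0 -5/2 -10/3 -23/6; 0 0 -4 -33/5]

Forward elimination:
R2 <- R2 - (-7/6)*R1:  [     0   -5/2  -10/3  -23/6 ]
R3 <- R3 - (-1/3)*R1:  [     0     -2  -20/3  -29/3 ]
R3 <- R3 - (4/5)*R2:  [     0      0     -4  -33/5 ]
Row echelon form:
[ 6    -3     -2     -5 ]
[ 0  -5/2  -10/3  -23/6 ]
[ 0     0     -4  -33/5 ]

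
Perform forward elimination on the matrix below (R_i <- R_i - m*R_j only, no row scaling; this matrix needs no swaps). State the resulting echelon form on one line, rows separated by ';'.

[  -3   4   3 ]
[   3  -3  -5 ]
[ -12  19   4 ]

Forward elimination:
R2 <- R2 - (-1)*R1:  [  0   1  -2 ]
R3 <- R3 - (4)*R1:  [  0   3  -8 ]
R3 <- R3 - (3)*R2:  [  0   0  -2 ]
Row echelon form:
[ -3  4   3 ]
[  0  1  -2 ]
[  0  0  -2 ]

REF = [-3 4 3; 0 1 -2; 0 0 -2]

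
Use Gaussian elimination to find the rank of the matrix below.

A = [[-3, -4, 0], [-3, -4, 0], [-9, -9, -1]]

Row reduction:
R2 <- R2 - (1)*R1:  [ 0  0  0 ]
R3 <- R3 - (3)*R1:  [  0   3  -1 ]
R2 <-> R3   (pivot in column 2 was zero)
[ -3  -4   0 ]
[  0   3  -1 ]
[  0   0   0 ]
Row echelon form:
[ -3  -4   0 ]
[  0   3  -1 ]
[  0   0   0 ]
Nonzero rows / pivot columns: 2

rank(A) = 2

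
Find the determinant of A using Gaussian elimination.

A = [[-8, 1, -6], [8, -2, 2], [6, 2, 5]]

Forward elimination:
R2 <- R2 - (-1)*R1:  [  0  -1  -4 ]
R3 <- R3 - (-3/4)*R1:  [    0  11/4   1/2 ]
R3 <- R3 - (-11/4)*R2:  [     0      0  -21/2 ]
Upper-triangular form:
[ -8   1     -6 ]
[  0  -1     -4 ]
[  0   0  -21/2 ]
det(A) = (-1)^0 * (-8) * (-1) * (-21/2) = -84  (0 row swaps -> sign +1)

det(A) = -84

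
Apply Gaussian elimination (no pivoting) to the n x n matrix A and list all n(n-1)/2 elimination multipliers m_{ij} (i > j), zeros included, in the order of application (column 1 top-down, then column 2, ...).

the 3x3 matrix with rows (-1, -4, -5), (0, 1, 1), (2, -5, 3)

Forward elimination:
R2: entry in column 1 is already 0 -> m_{21} = 0 (no row operation needed)
R3 <- R3 - (-2)*R1:  [   0  -13   -7 ]
R3 <- R3 - (-13)*R2:  [ 0  0  6 ]
Multipliers (in order of application): m_{21} = 0, m_{31} = -2, m_{32} = -13

multipliers: 0, -2, -13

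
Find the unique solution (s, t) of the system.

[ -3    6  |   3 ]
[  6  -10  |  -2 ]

(3, 2)

Forward elimination on [A|b]:
R2 <- R2 - (-2)*R1:  [ 0  2  4 ]
Row echelon form:
[ -3  6  |  3 ]
[  0  2  |  4 ]
Back-substitution:
t = (4) / 2 = 2
s = (3 - (6)*(2)) / -3 = 3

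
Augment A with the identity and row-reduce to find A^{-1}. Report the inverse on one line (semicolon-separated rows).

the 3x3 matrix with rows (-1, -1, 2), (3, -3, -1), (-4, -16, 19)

Gauss-Jordan on [A | I]:
R1 <- (1/-1)*R1:  [  1   1  -2  |  -1   0   0 ]
R2 <- R2 - (3)*R1:  [  0  -6   5  |   3   1   0 ]
R3 <- R3 - (-4)*R1:  [   0  -12   11  |   -4    0    1 ]
R2 <- (1/-6)*R2:  [    0     1  -5/6  |  -1/2  -1/6     0 ]
R1 <- R1 - (1)*R2:  [    1     0  -7/6  |  -1/2   1/6     0 ]
R3 <- R3 - (-12)*R2:  [   0    0    1  |  -10   -2    1 ]
R1 <- R1 - (-7/6)*R3:  [     1      0      0  |  -73/6  -13/6    7/6 ]
R2 <- R2 - (-5/6)*R3:  [     0      1      0  |  -53/6  -11/6    5/6 ]
Right block of [I | A^{-1}] is the inverse:
[ -73/6  -13/6  7/6 ]
[ -53/6  -11/6  5/6 ]
[   -10     -2    1 ]

inverse = [-73/6 -13/6 7/6; -53/6 -11/6 5/6; -10 -2 1]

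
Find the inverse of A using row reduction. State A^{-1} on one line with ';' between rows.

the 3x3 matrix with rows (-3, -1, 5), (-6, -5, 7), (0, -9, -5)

Gauss-Jordan on [A | I]:
R1 <- (1/-3)*R1:  [    1   1/3  -5/3  |  -1/3     0     0 ]
R2 <- R2 - (-6)*R1:  [  0  -3  -3  |  -2   1   0 ]
R2 <- (1/-3)*R2:  [    0     1     1  |   2/3  -1/3     0 ]
R1 <- R1 - (1/3)*R2:  [    1     0    -2  |  -5/9   1/9     0 ]
R3 <- R3 - (-9)*R2:  [  0   0   4  |   6  -3   1 ]
R3 <- (1/4)*R3:  [    0     0     1  |   3/2  -3/4   1/4 ]
R1 <- R1 - (-2)*R3:  [      1       0       0  |    22/9  -25/18     1/2 ]
R2 <- R2 - (1)*R3:  [    0     1     0  |  -5/6  5/12  -1/4 ]
Right block of [I | A^{-1}] is the inverse:
[ 22/9  -25/18   1/2 ]
[ -5/6    5/12  -1/4 ]
[  3/2    -3/4   1/4 ]

inverse = [22/9 -25/18 1/2; -5/6 5/12 -1/4; 3/2 -3/4 1/4]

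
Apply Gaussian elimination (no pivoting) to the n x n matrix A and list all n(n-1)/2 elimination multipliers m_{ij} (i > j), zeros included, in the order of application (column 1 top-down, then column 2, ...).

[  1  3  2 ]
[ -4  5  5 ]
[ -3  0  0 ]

Forward elimination:
R2 <- R2 - (-4)*R1:  [  0  17  13 ]
R3 <- R3 - (-3)*R1:  [ 0  9  6 ]
R3 <- R3 - (9/17)*R2:  [      0       0  -15/17 ]
Multipliers (in order of application): m_{21} = -4, m_{31} = -3, m_{32} = 9/17

multipliers: -4, -3, 9/17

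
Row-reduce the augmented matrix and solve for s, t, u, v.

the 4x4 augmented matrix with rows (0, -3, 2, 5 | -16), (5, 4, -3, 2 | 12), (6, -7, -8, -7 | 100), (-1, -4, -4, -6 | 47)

(3, -3, -5, -3)

Forward elimination on [A|b]:
R1 <-> R2   (pivot in column 1 was zero)
[  5   4  -3   2   12 ]
[  0  -3   2   5  -16 ]
[  6  -7  -8  -7  100 ]
[ -1  -4  -4  -6   47 ]
R3 <- R3 - (6/5)*R1:  [     0  -59/5  -22/5  -47/5  428/5 ]
R4 <- R4 - (-1/5)*R1:  [     0  -16/5  -23/5  -28/5  247/5 ]
R3 <- R3 - (59/15)*R2:  [       0        0  -184/15  -436/15  2228/15 ]
R4 <- R4 - (16/15)*R2:  [       0        0  -101/15  -164/15   997/15 ]
R4 <- R4 - (101/184)*R3:  [       0        0        0   231/46  -693/46 ]
Row echelon form:
[ 5   4       -3        2  |       12 ]
[ 0  -3        2        5  |      -16 ]
[ 0   0  -184/15  -436/15  |  2228/15 ]
[ 0   0        0   231/46  |  -693/46 ]
Back-substitution:
v = (-693/46) / (231/46) = -3
u = (2228/15 - (-436/15)*(-3)) / (-184/15) = -5
t = (-16 - (2)*(-5) - (5)*(-3)) / -3 = -3
s = (12 - (4)*(-3) - (-3)*(-5) - (2)*(-3)) / 5 = 3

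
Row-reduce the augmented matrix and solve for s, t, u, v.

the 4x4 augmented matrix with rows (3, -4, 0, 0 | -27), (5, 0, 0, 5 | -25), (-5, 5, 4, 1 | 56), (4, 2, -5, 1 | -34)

Forward elimination on [A|b]:
R2 <- R2 - (5/3)*R1:  [    0  20/3     0     5    20 ]
R3 <- R3 - (-5/3)*R1:  [    0  -5/3     4     1    11 ]
R4 <- R4 - (4/3)*R1:  [    0  22/3    -5     1     2 ]
R3 <- R3 - (-1/4)*R2:  [   0    0    4  9/4   16 ]
R4 <- R4 - (11/10)*R2:  [    0     0    -5  -9/2   -20 ]
R4 <- R4 - (-5/4)*R3:  [      0       0       0  -27/16       0 ]
Row echelon form:
[ 3    -4  0       0  |  -27 ]
[ 0  20/3  0       5  |   20 ]
[ 0     0  4     9/4  |   16 ]
[ 0     0  0  -27/16  |    0 ]
Back-substitution:
v = (0) / (-27/16) = 0
u = (16 - (9/4)*(0)) / 4 = 4
t = (20 - (5)*(0)) / (20/3) = 3
s = (-27 - (-4)*(3)) / 3 = -5

(-5, 3, 4, 0)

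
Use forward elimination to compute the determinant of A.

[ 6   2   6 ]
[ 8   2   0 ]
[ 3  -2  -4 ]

det(A) = -116

Forward elimination:
R2 <- R2 - (4/3)*R1:  [    0  -2/3    -8 ]
R3 <- R3 - (1/2)*R1:  [  0  -3  -7 ]
R3 <- R3 - (9/2)*R2:  [  0   0  29 ]
Upper-triangular form:
[ 6     2   6 ]
[ 0  -2/3  -8 ]
[ 0     0  29 ]
det(A) = (-1)^0 * (6) * (-2/3) * (29) = -116  (0 row swaps -> sign +1)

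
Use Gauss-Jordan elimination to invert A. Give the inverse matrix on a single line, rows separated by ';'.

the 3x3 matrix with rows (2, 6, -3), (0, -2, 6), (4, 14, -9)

Gauss-Jordan on [A | I]:
R1 <- (1/2)*R1:  [    1     3  -3/2  |   1/2     0     0 ]
R3 <- R3 - (4)*R1:  [  0   2  -3  |  -2   0   1 ]
R2 <- (1/-2)*R2:  [    0     1    -3  |     0  -1/2     0 ]
R1 <- R1 - (3)*R2:  [    1     0  15/2  |   1/2   3/2     0 ]
R3 <- R3 - (2)*R2:  [  0   0   3  |  -2   1   1 ]
R3 <- (1/3)*R3:  [    0     0     1  |  -2/3   1/3   1/3 ]
R1 <- R1 - (15/2)*R3:  [    1     0     0  |  11/2    -1  -5/2 ]
R2 <- R2 - (-3)*R3:  [   0    1    0  |   -2  1/2    1 ]
Right block of [I | A^{-1}] is the inverse:
[ 11/2   -1  -5/2 ]
[   -2  1/2     1 ]
[ -2/3  1/3   1/3 ]

inverse = [11/2 -1 -5/2; -2 1/2 1; -2/3 1/3 1/3]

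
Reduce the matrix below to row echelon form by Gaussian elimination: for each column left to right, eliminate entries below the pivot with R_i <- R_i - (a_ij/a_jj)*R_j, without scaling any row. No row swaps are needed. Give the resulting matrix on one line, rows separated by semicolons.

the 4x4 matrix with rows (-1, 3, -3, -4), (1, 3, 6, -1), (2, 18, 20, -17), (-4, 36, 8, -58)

REF = [-1 3 -3 -4; 0 6 3 -5; 0 0 2 -5; 0 0 0 -2]

Forward elimination:
R2 <- R2 - (-1)*R1:  [  0   6   3  -5 ]
R3 <- R3 - (-2)*R1:  [   0   24   14  -25 ]
R4 <- R4 - (4)*R1:  [   0   24   20  -42 ]
R3 <- R3 - (4)*R2:  [  0   0   2  -5 ]
R4 <- R4 - (4)*R2:  [   0    0    8  -22 ]
R4 <- R4 - (4)*R3:  [  0   0   0  -2 ]
Row echelon form:
[ -1  3  -3  -4 ]
[  0  6   3  -5 ]
[  0  0   2  -5 ]
[  0  0   0  -2 ]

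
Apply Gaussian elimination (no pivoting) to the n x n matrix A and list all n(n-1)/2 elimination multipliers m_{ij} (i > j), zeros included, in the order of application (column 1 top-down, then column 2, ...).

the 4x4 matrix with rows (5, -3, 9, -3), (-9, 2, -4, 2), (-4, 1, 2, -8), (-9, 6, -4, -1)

Forward elimination:
R2 <- R2 - (-9/5)*R1:  [     0  -17/5   61/5  -17/5 ]
R3 <- R3 - (-4/5)*R1:  [     0   -7/5   46/5  -52/5 ]
R4 <- R4 - (-9/5)*R1:  [     0    3/5   61/5  -32/5 ]
R3 <- R3 - (7/17)*R2:  [     0      0  71/17     -9 ]
R4 <- R4 - (-3/17)*R2:  [      0       0  244/17      -7 ]
R4 <- R4 - (244/71)*R3:  [       0        0        0  1699/71 ]
Multipliers (in order of application): m_{21} = -9/5, m_{31} = -4/5, m_{41} = -9/5, m_{32} = 7/17, m_{42} = -3/17, m_{43} = 244/71

multipliers: -9/5, -4/5, -9/5, 7/17, -3/17, 244/71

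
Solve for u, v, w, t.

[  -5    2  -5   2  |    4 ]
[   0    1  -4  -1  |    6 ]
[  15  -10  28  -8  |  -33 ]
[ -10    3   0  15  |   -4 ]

Forward elimination on [A|b]:
R3 <- R3 - (-3)*R1:  [   0   -4   13   -2  -21 ]
R4 <- R4 - (2)*R1:  [   0   -1   10   11  -12 ]
R3 <- R3 - (-4)*R2:  [  0   0  -3  -6   3 ]
R4 <- R4 - (-1)*R2:  [  0   0   6  10  -6 ]
R4 <- R4 - (-2)*R3:  [  0   0   0  -2   0 ]
Row echelon form:
[ -5  2  -5   2  |  4 ]
[  0  1  -4  -1  |  6 ]
[  0  0  -3  -6  |  3 ]
[  0  0   0  -2  |  0 ]
Back-substitution:
t = (0) / -2 = 0
w = (3 - (-6)*(0)) / -3 = -1
v = (6 - (-4)*(-1) - (-1)*(0)) / 1 = 2
u = (4 - (2)*(2) - (-5)*(-1) - (2)*(0)) / -5 = 1

(1, 2, -1, 0)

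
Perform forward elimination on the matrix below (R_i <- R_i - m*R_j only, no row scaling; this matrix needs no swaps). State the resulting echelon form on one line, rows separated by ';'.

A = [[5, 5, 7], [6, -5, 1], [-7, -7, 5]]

Forward elimination:
R2 <- R2 - (6/5)*R1:  [     0    -11  -37/5 ]
R3 <- R3 - (-7/5)*R1:  [    0     0  74/5 ]
Row echelon form:
[ 5    5      7 ]
[ 0  -11  -37/5 ]
[ 0    0   74/5 ]

REF = [5 5 7; 0 -11 -37/5; 0 0 74/5]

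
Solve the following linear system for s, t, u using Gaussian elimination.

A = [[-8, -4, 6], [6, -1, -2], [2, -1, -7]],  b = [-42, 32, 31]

(4, -2, -3)

Forward elimination on [A|b]:
R2 <- R2 - (-3/4)*R1:  [   0   -4  5/2  1/2 ]
R3 <- R3 - (-1/4)*R1:  [     0     -2  -11/2   41/2 ]
R3 <- R3 - (1/2)*R2:  [     0      0  -27/4   81/4 ]
Row echelon form:
[ -8  -4      6  |   -42 ]
[  0  -4    5/2  |   1/2 ]
[  0   0  -27/4  |  81/4 ]
Back-substitution:
u = (81/4) / (-27/4) = -3
t = (1/2 - (5/2)*(-3)) / -4 = -2
s = (-42 - (-4)*(-2) - (6)*(-3)) / -8 = 4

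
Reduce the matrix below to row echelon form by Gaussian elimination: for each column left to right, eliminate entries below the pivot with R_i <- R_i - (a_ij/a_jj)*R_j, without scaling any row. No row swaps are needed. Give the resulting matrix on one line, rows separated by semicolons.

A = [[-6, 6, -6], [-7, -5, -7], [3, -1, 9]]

REF = [-6 6 -6; 0 -12 0; 0 0 6]

Forward elimination:
R2 <- R2 - (7/6)*R1:  [   0  -12    0 ]
R3 <- R3 - (-1/2)*R1:  [ 0  2  6 ]
R3 <- R3 - (-1/6)*R2:  [ 0  0  6 ]
Row echelon form:
[ -6    6  -6 ]
[  0  -12   0 ]
[  0    0   6 ]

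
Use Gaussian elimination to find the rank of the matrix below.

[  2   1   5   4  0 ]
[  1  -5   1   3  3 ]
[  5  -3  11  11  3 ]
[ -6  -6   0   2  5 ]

Row reduction:
R2 <- R2 - (1/2)*R1:  [     0  -11/2   -3/2      1      3 ]
R3 <- R3 - (5/2)*R1:  [     0  -11/2   -3/2      1      3 ]
R4 <- R4 - (-3)*R1:  [  0  -3  15  14   5 ]
R3 <- R3 - (1)*R2:  [ 0  0  0  0  0 ]
R4 <- R4 - (6/11)*R2:  [      0       0  174/11  148/11   37/11 ]
R3 <-> R4   (pivot in column 3 was zero)
[ 2      1       5       4      0 ]
[ 0  -11/2    -3/2       1      3 ]
[ 0      0  174/11  148/11  37/11 ]
[ 0      0       0       0      0 ]
Row echelon form:
[ 2      1       5       4      0 ]
[ 0  -11/2    -3/2       1      3 ]
[ 0      0  174/11  148/11  37/11 ]
[ 0      0       0       0      0 ]
Nonzero rows / pivot columns: 3

rank(A) = 3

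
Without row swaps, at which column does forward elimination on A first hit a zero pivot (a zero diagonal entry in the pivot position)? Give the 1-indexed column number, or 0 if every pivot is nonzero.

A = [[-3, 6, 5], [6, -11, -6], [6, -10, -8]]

Naive forward elimination:
R2 <- R2 - (-2)*R1:  [ 0  1  4 ]
R3 <- R3 - (-2)*R1:  [ 0  2  2 ]
R3 <- R3 - (2)*R2:  [  0   0  -6 ]
All pivots nonzero; naive elimination completes without hitting a zero pivot.

first zero-pivot column = 0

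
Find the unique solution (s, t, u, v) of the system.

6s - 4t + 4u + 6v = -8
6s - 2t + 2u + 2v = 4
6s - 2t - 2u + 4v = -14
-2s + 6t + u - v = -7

(1, -2, 2, -5)

Forward elimination on [A|b]:
R2 <- R2 - (1)*R1:  [  0   2  -2  -4  12 ]
R3 <- R3 - (1)*R1:  [  0   2  -6  -2  -6 ]
R4 <- R4 - (-1/3)*R1:  [     0   14/3    7/3      1  -29/3 ]
R3 <- R3 - (1)*R2:  [   0    0   -4    2  -18 ]
R4 <- R4 - (7/3)*R2:  [      0       0       7    31/3  -113/3 ]
R4 <- R4 - (-7/4)*R3:  [      0       0       0    83/6  -415/6 ]
Row echelon form:
[ 6  -4   4     6  |      -8 ]
[ 0   2  -2    -4  |      12 ]
[ 0   0  -4     2  |     -18 ]
[ 0   0   0  83/6  |  -415/6 ]
Back-substitution:
v = (-415/6) / (83/6) = -5
u = (-18 - (2)*(-5)) / -4 = 2
t = (12 - (-2)*(2) - (-4)*(-5)) / 2 = -2
s = (-8 - (-4)*(-2) - (4)*(2) - (6)*(-5)) / 6 = 1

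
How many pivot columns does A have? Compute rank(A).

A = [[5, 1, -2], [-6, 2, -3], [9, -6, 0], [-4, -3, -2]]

Row reduction:
R2 <- R2 - (-6/5)*R1:  [     0   16/5  -27/5 ]
R3 <- R3 - (9/5)*R1:  [     0  -39/5   18/5 ]
R4 <- R4 - (-4/5)*R1:  [     0  -11/5  -18/5 ]
R3 <- R3 - (-39/16)*R2:  [       0        0  -153/16 ]
R4 <- R4 - (-11/16)*R2:  [       0        0  -117/16 ]
R4 <- R4 - (13/17)*R3:  [ 0  0  0 ]
Row echelon form:
[ 5     1       -2 ]
[ 0  16/5    -27/5 ]
[ 0     0  -153/16 ]
[ 0     0        0 ]
Nonzero rows / pivot columns: 3

rank(A) = 3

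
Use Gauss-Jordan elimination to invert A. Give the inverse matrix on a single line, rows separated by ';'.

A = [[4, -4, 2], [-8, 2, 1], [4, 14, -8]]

inverse = [1/4 1/30 1/15; 1/2 1/3 1/6; 1 3/5 1/5]

Gauss-Jordan on [A | I]:
R1 <- (1/4)*R1:  [   1   -1  1/2  |  1/4    0    0 ]
R2 <- R2 - (-8)*R1:  [  0  -6   5  |   2   1   0 ]
R3 <- R3 - (4)*R1:  [   0   18  -10  |   -1    0    1 ]
R2 <- (1/-6)*R2:  [    0     1  -5/6  |  -1/3  -1/6     0 ]
R1 <- R1 - (-1)*R2:  [     1      0   -1/3  |  -1/12   -1/6      0 ]
R3 <- R3 - (18)*R2:  [ 0  0  5  |  5  3  1 ]
R3 <- (1/5)*R3:  [   0    0    1  |    1  3/5  1/5 ]
R1 <- R1 - (-1/3)*R3:  [    1     0     0  |   1/4  1/30  1/15 ]
R2 <- R2 - (-5/6)*R3:  [   0    1    0  |  1/2  1/3  1/6 ]
Right block of [I | A^{-1}] is the inverse:
[ 1/4  1/30  1/15 ]
[ 1/2   1/3   1/6 ]
[   1   3/5   1/5 ]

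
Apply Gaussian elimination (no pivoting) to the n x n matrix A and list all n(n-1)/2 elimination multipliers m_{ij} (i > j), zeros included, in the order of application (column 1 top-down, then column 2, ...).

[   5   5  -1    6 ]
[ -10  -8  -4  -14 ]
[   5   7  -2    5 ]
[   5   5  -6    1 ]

Forward elimination:
R2 <- R2 - (-2)*R1:  [  0   2  -6  -2 ]
R3 <- R3 - (1)*R1:  [  0   2  -1  -1 ]
R4 <- R4 - (1)*R1:  [  0   0  -5  -5 ]
R3 <- R3 - (1)*R2:  [ 0  0  5  1 ]
R4: entry in column 2 is already 0 -> m_{42} = 0 (no row operation needed)
R4 <- R4 - (-1)*R3:  [  0   0   0  -4 ]
Multipliers (in order of application): m_{21} = -2, m_{31} = 1, m_{41} = 1, m_{32} = 1, m_{42} = 0, m_{43} = -1

multipliers: -2, 1, 1, 1, 0, -1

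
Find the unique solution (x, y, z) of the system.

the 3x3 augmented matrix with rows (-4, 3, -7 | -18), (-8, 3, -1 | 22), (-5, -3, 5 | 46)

Forward elimination on [A|b]:
R2 <- R2 - (2)*R1:  [  0  -3  13  58 ]
R3 <- R3 - (5/4)*R1:  [     0  -27/4   55/4  137/2 ]
R3 <- R3 - (9/4)*R2:  [     0      0  -31/2    -62 ]
Row echelon form:
[ -4   3     -7  |  -18 ]
[  0  -3     13  |   58 ]
[  0   0  -31/2  |  -62 ]
Back-substitution:
z = (-62) / (-31/2) = 4
y = (58 - (13)*(4)) / -3 = -2
x = (-18 - (3)*(-2) - (-7)*(4)) / -4 = -4

(-4, -2, 4)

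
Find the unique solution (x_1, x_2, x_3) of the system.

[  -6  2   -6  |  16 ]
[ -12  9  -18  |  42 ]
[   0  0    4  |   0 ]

(-2, 2, 0)

Forward elimination on [A|b]:
R2 <- R2 - (2)*R1:  [  0   5  -6  10 ]
Row echelon form:
[ -6  2  -6  |  16 ]
[  0  5  -6  |  10 ]
[  0  0   4  |   0 ]
Back-substitution:
x_3 = (0) / 4 = 0
x_2 = (10 - (-6)*(0)) / 5 = 2
x_1 = (16 - (2)*(2) - (-6)*(0)) / -6 = -2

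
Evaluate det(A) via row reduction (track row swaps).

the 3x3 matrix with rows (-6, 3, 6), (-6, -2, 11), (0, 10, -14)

Forward elimination:
R2 <- R2 - (1)*R1:  [  0  -5   5 ]
R3 <- R3 - (-2)*R2:  [  0   0  -4 ]
Upper-triangular form:
[ -6   3   6 ]
[  0  -5   5 ]
[  0   0  -4 ]
det(A) = (-1)^0 * (-6) * (-5) * (-4) = -120  (0 row swaps -> sign +1)

det(A) = -120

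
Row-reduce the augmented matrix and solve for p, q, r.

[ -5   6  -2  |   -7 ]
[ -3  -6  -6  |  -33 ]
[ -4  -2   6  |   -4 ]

(3, 2, 2)

Forward elimination on [A|b]:
R2 <- R2 - (3/5)*R1:  [      0   -48/5   -24/5  -144/5 ]
R3 <- R3 - (4/5)*R1:  [     0  -34/5   38/5    8/5 ]
R3 <- R3 - (17/24)*R2:  [  0   0  11  22 ]
Row echelon form:
[ -5      6     -2  |      -7 ]
[  0  -48/5  -24/5  |  -144/5 ]
[  0      0     11  |      22 ]
Back-substitution:
r = (22) / 11 = 2
q = (-144/5 - (-24/5)*(2)) / (-48/5) = 2
p = (-7 - (6)*(2) - (-2)*(2)) / -5 = 3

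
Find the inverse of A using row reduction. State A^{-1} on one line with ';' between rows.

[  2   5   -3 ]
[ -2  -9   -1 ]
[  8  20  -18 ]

Gauss-Jordan on [A | I]:
R1 <- (1/2)*R1:  [    1   5/2  -3/2  |   1/2     0     0 ]
R2 <- R2 - (-2)*R1:  [  0  -4  -4  |   1   1   0 ]
R3 <- R3 - (8)*R1:  [  0   0  -6  |  -4   0   1 ]
R2 <- (1/-4)*R2:  [    0     1     1  |  -1/4  -1/4     0 ]
R1 <- R1 - (5/2)*R2:  [   1    0   -4  |  9/8  5/8    0 ]
R3 <- (1/-6)*R3:  [    0     0     1  |   2/3     0  -1/6 ]
R1 <- R1 - (-4)*R3:  [     1      0      0  |  91/24    5/8   -2/3 ]
R2 <- R2 - (1)*R3:  [      0       1       0  |  -11/12    -1/4     1/6 ]
Right block of [I | A^{-1}] is the inverse:
[  91/24   5/8  -2/3 ]
[ -11/12  -1/4   1/6 ]
[    2/3     0  -1/6 ]

inverse = [91/24 5/8 -2/3; -11/12 -1/4 1/6; 2/3 0 -1/6]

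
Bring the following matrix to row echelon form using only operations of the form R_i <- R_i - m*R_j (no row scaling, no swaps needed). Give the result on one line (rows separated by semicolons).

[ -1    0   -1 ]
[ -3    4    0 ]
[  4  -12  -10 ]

Forward elimination:
R2 <- R2 - (3)*R1:  [ 0  4  3 ]
R3 <- R3 - (-4)*R1:  [   0  -12  -14 ]
R3 <- R3 - (-3)*R2:  [  0   0  -5 ]
Row echelon form:
[ -1  0  -1 ]
[  0  4   3 ]
[  0  0  -5 ]

REF = [-1 0 -1; 0 4 3; 0 0 -5]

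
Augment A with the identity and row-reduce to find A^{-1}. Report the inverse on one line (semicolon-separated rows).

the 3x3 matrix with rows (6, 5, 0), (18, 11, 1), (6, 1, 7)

inverse = [-19/36 35/144 -5/144; 5/6 -7/24 1/24; 1/3 -1/6 1/6]

Gauss-Jordan on [A | I]:
R1 <- (1/6)*R1:  [   1  5/6    0  |  1/6    0    0 ]
R2 <- R2 - (18)*R1:  [  0  -4   1  |  -3   1   0 ]
R3 <- R3 - (6)*R1:  [  0  -4   7  |  -1   0   1 ]
R2 <- (1/-4)*R2:  [    0     1  -1/4  |   3/4  -1/4     0 ]
R1 <- R1 - (5/6)*R2:  [      1       0    5/24  |  -11/24    5/24       0 ]
R3 <- R3 - (-4)*R2:  [  0   0   6  |   2  -1   1 ]
R3 <- (1/6)*R3:  [    0     0     1  |   1/3  -1/6   1/6 ]
R1 <- R1 - (5/24)*R3:  [      1       0       0  |  -19/36  35/144  -5/144 ]
R2 <- R2 - (-1/4)*R3:  [     0      1      0  |    5/6  -7/24   1/24 ]
Right block of [I | A^{-1}] is the inverse:
[ -19/36  35/144  -5/144 ]
[    5/6   -7/24    1/24 ]
[    1/3    -1/6     1/6 ]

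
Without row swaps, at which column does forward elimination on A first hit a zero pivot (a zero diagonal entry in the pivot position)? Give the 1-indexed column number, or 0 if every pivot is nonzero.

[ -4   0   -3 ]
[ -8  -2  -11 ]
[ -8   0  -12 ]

first zero-pivot column = 0

Naive forward elimination:
R2 <- R2 - (2)*R1:  [  0  -2  -5 ]
R3 <- R3 - (2)*R1:  [  0   0  -6 ]
All pivots nonzero; naive elimination completes without hitting a zero pivot.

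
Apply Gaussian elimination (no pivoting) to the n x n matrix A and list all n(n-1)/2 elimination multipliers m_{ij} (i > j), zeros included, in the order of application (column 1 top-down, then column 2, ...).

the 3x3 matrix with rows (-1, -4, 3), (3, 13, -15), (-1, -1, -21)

Forward elimination:
R2 <- R2 - (-3)*R1:  [  0   1  -6 ]
R3 <- R3 - (1)*R1:  [   0    3  -24 ]
R3 <- R3 - (3)*R2:  [  0   0  -6 ]
Multipliers (in order of application): m_{21} = -3, m_{31} = 1, m_{32} = 3

multipliers: -3, 1, 3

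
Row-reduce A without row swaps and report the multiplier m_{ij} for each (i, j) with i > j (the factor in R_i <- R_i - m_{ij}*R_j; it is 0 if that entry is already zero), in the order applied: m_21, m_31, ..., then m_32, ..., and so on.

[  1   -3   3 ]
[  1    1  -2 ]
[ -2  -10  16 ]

Forward elimination:
R2 <- R2 - (1)*R1:  [  0   4  -5 ]
R3 <- R3 - (-2)*R1:  [   0  -16   22 ]
R3 <- R3 - (-4)*R2:  [ 0  0  2 ]
Multipliers (in order of application): m_{21} = 1, m_{31} = -2, m_{32} = -4

multipliers: 1, -2, -4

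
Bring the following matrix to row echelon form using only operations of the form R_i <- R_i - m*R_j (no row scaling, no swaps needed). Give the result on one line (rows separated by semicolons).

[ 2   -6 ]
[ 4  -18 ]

Forward elimination:
R2 <- R2 - (2)*R1:  [  0  -6 ]
Row echelon form:
[ 2  -6 ]
[ 0  -6 ]

REF = [2 -6; 0 -6]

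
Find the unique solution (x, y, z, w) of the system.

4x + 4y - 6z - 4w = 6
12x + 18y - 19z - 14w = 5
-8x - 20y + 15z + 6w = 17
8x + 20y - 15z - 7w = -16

(-1, -3, -3, -1)

Forward elimination on [A|b]:
R2 <- R2 - (3)*R1:  [   0    6   -1   -2  -13 ]
R3 <- R3 - (-2)*R1:  [   0  -12    3   -2   29 ]
R4 <- R4 - (2)*R1:  [   0   12   -3    1  -28 ]
R3 <- R3 - (-2)*R2:  [  0   0   1  -6   3 ]
R4 <- R4 - (2)*R2:  [  0   0  -1   5  -2 ]
R4 <- R4 - (-1)*R3:  [  0   0   0  -1   1 ]
Row echelon form:
[ 4  4  -6  -4  |    6 ]
[ 0  6  -1  -2  |  -13 ]
[ 0  0   1  -6  |    3 ]
[ 0  0   0  -1  |    1 ]
Back-substitution:
w = (1) / -1 = -1
z = (3 - (-6)*(-1)) / 1 = -3
y = (-13 - (-1)*(-3) - (-2)*(-1)) / 6 = -3
x = (6 - (4)*(-3) - (-6)*(-3) - (-4)*(-1)) / 4 = -1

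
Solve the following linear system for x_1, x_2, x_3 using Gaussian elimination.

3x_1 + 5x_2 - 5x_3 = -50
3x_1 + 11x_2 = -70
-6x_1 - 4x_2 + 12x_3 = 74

(-5, -5, 2)

Forward elimination on [A|b]:
R2 <- R2 - (1)*R1:  [   0    6    5  -20 ]
R3 <- R3 - (-2)*R1:  [   0    6    2  -26 ]
R3 <- R3 - (1)*R2:  [  0   0  -3  -6 ]
Row echelon form:
[ 3  5  -5  |  -50 ]
[ 0  6   5  |  -20 ]
[ 0  0  -3  |   -6 ]
Back-substitution:
x_3 = (-6) / -3 = 2
x_2 = (-20 - (5)*(2)) / 6 = -5
x_1 = (-50 - (5)*(-5) - (-5)*(2)) / 3 = -5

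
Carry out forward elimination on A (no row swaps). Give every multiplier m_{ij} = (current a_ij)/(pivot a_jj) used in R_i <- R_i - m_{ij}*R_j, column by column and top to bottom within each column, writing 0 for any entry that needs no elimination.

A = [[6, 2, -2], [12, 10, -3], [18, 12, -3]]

Forward elimination:
R2 <- R2 - (2)*R1:  [ 0  6  1 ]
R3 <- R3 - (3)*R1:  [ 0  6  3 ]
R3 <- R3 - (1)*R2:  [ 0  0  2 ]
Multipliers (in order of application): m_{21} = 2, m_{31} = 3, m_{32} = 1

multipliers: 2, 3, 1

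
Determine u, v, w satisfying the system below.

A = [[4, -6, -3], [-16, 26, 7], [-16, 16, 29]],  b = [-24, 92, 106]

Forward elimination on [A|b]:
R2 <- R2 - (-4)*R1:  [  0   2  -5  -4 ]
R3 <- R3 - (-4)*R1:  [  0  -8  17  10 ]
R3 <- R3 - (-4)*R2:  [  0   0  -3  -6 ]
Row echelon form:
[ 4  -6  -3  |  -24 ]
[ 0   2  -5  |   -4 ]
[ 0   0  -3  |   -6 ]
Back-substitution:
w = (-6) / -3 = 2
v = (-4 - (-5)*(2)) / 2 = 3
u = (-24 - (-6)*(3) - (-3)*(2)) / 4 = 0

(0, 3, 2)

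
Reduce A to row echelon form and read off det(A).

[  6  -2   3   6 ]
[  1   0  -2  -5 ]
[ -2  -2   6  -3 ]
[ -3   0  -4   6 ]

det(A) = -746

Forward elimination:
R2 <- R2 - (1/6)*R1:  [    0   1/3  -5/2    -6 ]
R3 <- R3 - (-1/3)*R1:  [    0  -8/3     7    -1 ]
R4 <- R4 - (-1/2)*R1:  [    0    -1  -5/2     9 ]
R3 <- R3 - (-8)*R2:  [   0    0  -13  -49 ]
R4 <- R4 - (-3)*R2:  [   0    0  -10   -9 ]
R4 <- R4 - (10/13)*R3:  [      0       0       0  373/13 ]
Upper-triangular form:
[ 6   -2     3       6 ]
[ 0  1/3  -5/2      -6 ]
[ 0    0   -13     -49 ]
[ 0    0     0  373/13 ]
det(A) = (-1)^0 * (6) * (1/3) * (-13) * (373/13) = -746  (0 row swaps -> sign +1)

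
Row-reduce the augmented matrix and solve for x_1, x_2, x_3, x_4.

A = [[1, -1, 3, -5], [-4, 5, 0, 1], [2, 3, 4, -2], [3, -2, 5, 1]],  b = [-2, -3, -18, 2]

Forward elimination on [A|b]:
R2 <- R2 - (-4)*R1:  [   0    1   12  -19  -11 ]
R3 <- R3 - (2)*R1:  [   0    5   -2    8  -14 ]
R4 <- R4 - (3)*R1:  [  0   1  -4  16   8 ]
R3 <- R3 - (5)*R2:  [   0    0  -62  103   41 ]
R4 <- R4 - (1)*R2:  [   0    0  -16   35   19 ]
R4 <- R4 - (8/31)*R3:  [      0       0       0  261/31  261/31 ]
Row echelon form:
[ 1  -1    3      -5  |      -2 ]
[ 0   1   12     -19  |     -11 ]
[ 0   0  -62     103  |      41 ]
[ 0   0    0  261/31  |  261/31 ]
Back-substitution:
x_4 = (261/31) / (261/31) = 1
x_3 = (41 - (103)*(1)) / -62 = 1
x_2 = (-11 - (12)*(1) - (-19)*(1)) / 1 = -4
x_1 = (-2 - (-1)*(-4) - (3)*(1) - (-5)*(1)) / 1 = -4

(-4, -4, 1, 1)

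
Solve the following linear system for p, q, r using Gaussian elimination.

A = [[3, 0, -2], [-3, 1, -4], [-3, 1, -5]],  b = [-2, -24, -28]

Forward elimination on [A|b]:
R2 <- R2 - (-1)*R1:  [   0    1   -6  -26 ]
R3 <- R3 - (-1)*R1:  [   0    1   -7  -30 ]
R3 <- R3 - (1)*R2:  [  0   0  -1  -4 ]
Row echelon form:
[ 3  0  -2  |   -2 ]
[ 0  1  -6  |  -26 ]
[ 0  0  -1  |   -4 ]
Back-substitution:
r = (-4) / -1 = 4
q = (-26 - (-6)*(4)) / 1 = -2
p = (-2 - (-2)*(4)) / 3 = 2

(2, -2, 4)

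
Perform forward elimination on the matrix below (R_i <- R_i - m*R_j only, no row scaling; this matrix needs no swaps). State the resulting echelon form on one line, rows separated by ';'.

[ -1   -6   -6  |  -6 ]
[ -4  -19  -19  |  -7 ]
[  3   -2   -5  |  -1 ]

REF = [-1 -6 -6 -6; 0 5 5 17; 0 0 -3 49]

Forward elimination:
R2 <- R2 - (4)*R1:  [  0   5   5  17 ]
R3 <- R3 - (-3)*R1:  [   0  -20  -23  -19 ]
R3 <- R3 - (-4)*R2:  [  0   0  -3  49 ]
Row echelon form:
[ -1  -6  -6  |  -6 ]
[  0   5   5  |  17 ]
[  0   0  -3  |  49 ]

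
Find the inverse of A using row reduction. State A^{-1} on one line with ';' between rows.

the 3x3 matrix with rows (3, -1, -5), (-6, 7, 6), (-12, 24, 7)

Gauss-Jordan on [A | I]:
R1 <- (1/3)*R1:  [    1  -1/3  -5/3  |   1/3     0     0 ]
R2 <- R2 - (-6)*R1:  [  0   5  -4  |   2   1   0 ]
R3 <- R3 - (-12)*R1:  [   0   20  -13  |    4    0    1 ]
R2 <- (1/5)*R2:  [    0     1  -4/5  |   2/5   1/5     0 ]
R1 <- R1 - (-1/3)*R2:  [      1       0  -29/15  |    7/15    1/15       0 ]
R3 <- R3 - (20)*R2:  [  0   0   3  |  -4  -4   1 ]
R3 <- (1/3)*R3:  [    0     0     1  |  -4/3  -4/3   1/3 ]
R1 <- R1 - (-29/15)*R3:  [       1        0        0  |    -19/9  -113/45    29/45 ]
R2 <- R2 - (-4/5)*R3:  [      0       1       0  |    -2/3  -13/15    4/15 ]
Right block of [I | A^{-1}] is the inverse:
[ -19/9  -113/45  29/45 ]
[  -2/3   -13/15   4/15 ]
[  -4/3     -4/3    1/3 ]

inverse = [-19/9 -113/45 29/45; -2/3 -13/15 4/15; -4/3 -4/3 1/3]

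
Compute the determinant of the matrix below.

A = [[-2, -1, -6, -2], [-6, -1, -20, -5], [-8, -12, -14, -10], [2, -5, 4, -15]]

det(A) = 48

Forward elimination:
R2 <- R2 - (3)*R1:  [  0   2  -2   1 ]
R3 <- R3 - (4)*R1:  [  0  -8  10  -2 ]
R4 <- R4 - (-1)*R1:  [   0   -6   -2  -17 ]
R3 <- R3 - (-4)*R2:  [ 0  0  2  2 ]
R4 <- R4 - (-3)*R2:  [   0    0   -8  -14 ]
R4 <- R4 - (-4)*R3:  [  0   0   0  -6 ]
Upper-triangular form:
[ -2  -1  -6  -2 ]
[  0   2  -2   1 ]
[  0   0   2   2 ]
[  0   0   0  -6 ]
det(A) = (-1)^0 * (-2) * (2) * (2) * (-6) = 48  (0 row swaps -> sign +1)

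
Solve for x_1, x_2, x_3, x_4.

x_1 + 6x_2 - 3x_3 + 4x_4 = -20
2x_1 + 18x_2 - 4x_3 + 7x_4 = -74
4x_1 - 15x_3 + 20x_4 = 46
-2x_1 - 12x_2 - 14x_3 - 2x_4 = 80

(4, -5, -2, 0)

Forward elimination on [A|b]:
R2 <- R2 - (2)*R1:  [   0    6    2   -1  -34 ]
R3 <- R3 - (4)*R1:  [   0  -24   -3    4  126 ]
R4 <- R4 - (-2)*R1:  [   0    0  -20    6   40 ]
R3 <- R3 - (-4)*R2:  [   0    0    5    0  -10 ]
R4 <- R4 - (-4)*R3:  [ 0  0  0  6  0 ]
Row echelon form:
[ 1  6  -3   4  |  -20 ]
[ 0  6   2  -1  |  -34 ]
[ 0  0   5   0  |  -10 ]
[ 0  0   0   6  |    0 ]
Back-substitution:
x_4 = (0) / 6 = 0
x_3 = (-10) / 5 = -2
x_2 = (-34 - (2)*(-2) - (-1)*(0)) / 6 = -5
x_1 = (-20 - (6)*(-5) - (-3)*(-2) - (4)*(0)) / 1 = 4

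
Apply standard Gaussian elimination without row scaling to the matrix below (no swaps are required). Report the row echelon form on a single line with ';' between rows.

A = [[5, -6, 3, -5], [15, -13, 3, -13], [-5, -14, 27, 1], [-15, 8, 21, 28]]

Forward elimination:
R2 <- R2 - (3)*R1:  [  0   5  -6   2 ]
R3 <- R3 - (-1)*R1:  [   0  -20   30   -4 ]
R4 <- R4 - (-3)*R1:  [   0  -10   30   13 ]
R3 <- R3 - (-4)*R2:  [ 0  0  6  4 ]
R4 <- R4 - (-2)*R2:  [  0   0  18  17 ]
R4 <- R4 - (3)*R3:  [ 0  0  0  5 ]
Row echelon form:
[ 5  -6   3  -5 ]
[ 0   5  -6   2 ]
[ 0   0   6   4 ]
[ 0   0   0   5 ]

REF = [5 -6 3 -5; 0 5 -6 2; 0 0 6 4; 0 0 0 5]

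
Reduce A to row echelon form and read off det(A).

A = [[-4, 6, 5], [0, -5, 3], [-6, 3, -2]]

det(A) = -262

Forward elimination:
R3 <- R3 - (3/2)*R1:  [     0     -6  -19/2 ]
R3 <- R3 - (6/5)*R2:  [       0        0  -131/10 ]
Upper-triangular form:
[ -4   6        5 ]
[  0  -5        3 ]
[  0   0  -131/10 ]
det(A) = (-1)^0 * (-4) * (-5) * (-131/10) = -262  (0 row swaps -> sign +1)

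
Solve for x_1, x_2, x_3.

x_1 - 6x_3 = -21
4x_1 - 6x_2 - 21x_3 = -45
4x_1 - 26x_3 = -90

Forward elimination on [A|b]:
R2 <- R2 - (4)*R1:  [  0  -6   3  39 ]
R3 <- R3 - (4)*R1:  [  0   0  -2  -6 ]
Row echelon form:
[ 1   0  -6  |  -21 ]
[ 0  -6   3  |   39 ]
[ 0   0  -2  |   -6 ]
Back-substitution:
x_3 = (-6) / -2 = 3
x_2 = (39 - (3)*(3)) / -6 = -5
x_1 = (-21 - (-6)*(3)) / 1 = -3

(-3, -5, 3)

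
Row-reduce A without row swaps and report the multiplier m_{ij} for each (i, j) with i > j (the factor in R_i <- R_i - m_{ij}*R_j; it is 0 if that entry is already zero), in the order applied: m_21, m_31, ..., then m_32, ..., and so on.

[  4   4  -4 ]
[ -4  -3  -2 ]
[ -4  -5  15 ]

Forward elimination:
R2 <- R2 - (-1)*R1:  [  0   1  -6 ]
R3 <- R3 - (-1)*R1:  [  0  -1  11 ]
R3 <- R3 - (-1)*R2:  [ 0  0  5 ]
Multipliers (in order of application): m_{21} = -1, m_{31} = -1, m_{32} = -1

multipliers: -1, -1, -1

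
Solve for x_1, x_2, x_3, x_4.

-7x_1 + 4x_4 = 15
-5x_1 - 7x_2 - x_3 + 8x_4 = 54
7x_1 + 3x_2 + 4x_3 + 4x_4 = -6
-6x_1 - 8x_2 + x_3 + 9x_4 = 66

Forward elimination on [A|b]:
R2 <- R2 - (5/7)*R1:  [     0     -7     -1   36/7  303/7 ]
R3 <- R3 - (-1)*R1:  [ 0  3  4  8  9 ]
R4 <- R4 - (6/7)*R1:  [     0     -8      1   39/7  372/7 ]
R3 <- R3 - (-3/7)*R2:  [       0        0     25/7   500/49  1350/49 ]
R4 <- R4 - (8/7)*R2:  [      0       0    15/7  -15/49  180/49 ]
R4 <- R4 - (3/5)*R3:  [     0      0      0  -45/7  -90/7 ]
Row echelon form:
[ -7   0     0       4  |       15 ]
[  0  -7    -1    36/7  |    303/7 ]
[  0   0  25/7  500/49  |  1350/49 ]
[  0   0     0   -45/7  |    -90/7 ]
Back-substitution:
x_4 = (-90/7) / (-45/7) = 2
x_3 = (1350/49 - (500/49)*(2)) / (25/7) = 2
x_2 = (303/7 - (-1)*(2) - (36/7)*(2)) / -7 = -5
x_1 = (15 - (4)*(2)) / -7 = -1

(-1, -5, 2, 2)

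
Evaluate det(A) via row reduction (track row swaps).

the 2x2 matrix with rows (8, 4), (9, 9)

det(A) = 36

Forward elimination:
R2 <- R2 - (9/8)*R1:  [   0  9/2 ]
Upper-triangular form:
[ 8    4 ]
[ 0  9/2 ]
det(A) = (-1)^0 * (8) * (9/2) = 36  (0 row swaps -> sign +1)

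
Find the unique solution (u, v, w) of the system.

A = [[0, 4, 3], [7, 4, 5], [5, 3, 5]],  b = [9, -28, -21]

Forward elimination on [A|b]:
R1 <-> R2   (pivot in column 1 was zero)
[ 7  4  5  -28 ]
[ 0  4  3    9 ]
[ 5  3  5  -21 ]
R3 <- R3 - (5/7)*R1:  [    0   1/7  10/7    -1 ]
R3 <- R3 - (1/28)*R2:  [      0       0   37/28  -37/28 ]
Row echelon form:
[ 7  4      5  |     -28 ]
[ 0  4      3  |       9 ]
[ 0  0  37/28  |  -37/28 ]
Back-substitution:
w = (-37/28) / (37/28) = -1
v = (9 - (3)*(-1)) / 4 = 3
u = (-28 - (4)*(3) - (5)*(-1)) / 7 = -5

(-5, 3, -1)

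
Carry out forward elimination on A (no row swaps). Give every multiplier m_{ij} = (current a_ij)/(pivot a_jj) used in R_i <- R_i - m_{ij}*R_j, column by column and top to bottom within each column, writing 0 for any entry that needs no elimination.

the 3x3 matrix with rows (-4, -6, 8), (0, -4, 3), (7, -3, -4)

Forward elimination:
R2: entry in column 1 is already 0 -> m_{21} = 0 (no row operation needed)
R3 <- R3 - (-7/4)*R1:  [     0  -27/2     10 ]
R3 <- R3 - (27/8)*R2:  [    0     0  -1/8 ]
Multipliers (in order of application): m_{21} = 0, m_{31} = -7/4, m_{32} = 27/8

multipliers: 0, -7/4, 27/8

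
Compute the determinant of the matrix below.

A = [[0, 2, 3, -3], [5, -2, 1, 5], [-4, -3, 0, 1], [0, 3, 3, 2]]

det(A) = -472

Forward elimination:
R1 <-> R2   (pivot in column 1 was zero)
[  5  -2  1   5 ]
[  0   2  3  -3 ]
[ -4  -3  0   1 ]
[  0   3  3   2 ]
R3 <- R3 - (-4/5)*R1:  [     0  -23/5    4/5      5 ]
R3 <- R3 - (-23/10)*R2:  [      0       0   77/10  -19/10 ]
R4 <- R4 - (3/2)*R2:  [    0     0  -3/2  13/2 ]
R4 <- R4 - (-15/77)*R3:  [      0       0       0  472/77 ]
Upper-triangular form:
[ 5  -2      1       5 ]
[ 0   2      3      -3 ]
[ 0   0  77/10  -19/10 ]
[ 0   0      0  472/77 ]
det(A) = (-1)^1 * (5) * (2) * (77/10) * (472/77) = -472  (1 row swap -> sign -1)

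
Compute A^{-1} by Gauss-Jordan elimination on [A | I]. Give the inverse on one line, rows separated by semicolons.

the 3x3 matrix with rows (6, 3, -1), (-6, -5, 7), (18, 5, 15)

inverse = [55/36 25/36 -2/9; -3 -3/2 1/2; -5/6 -1/3 1/6]

Gauss-Jordan on [A | I]:
R1 <- (1/6)*R1:  [    1   1/2  -1/6  |   1/6     0     0 ]
R2 <- R2 - (-6)*R1:  [  0  -2   6  |   1   1   0 ]
R3 <- R3 - (18)*R1:  [  0  -4  18  |  -3   0   1 ]
R2 <- (1/-2)*R2:  [    0     1    -3  |  -1/2  -1/2     0 ]
R1 <- R1 - (1/2)*R2:  [    1     0   4/3  |  5/12   1/4     0 ]
R3 <- R3 - (-4)*R2:  [  0   0   6  |  -5  -2   1 ]
R3 <- (1/6)*R3:  [    0     0     1  |  -5/6  -1/3   1/6 ]
R1 <- R1 - (4/3)*R3:  [     1      0      0  |  55/36  25/36   -2/9 ]
R2 <- R2 - (-3)*R3:  [    0     1     0  |    -3  -3/2   1/2 ]
Right block of [I | A^{-1}] is the inverse:
[ 55/36  25/36  -2/9 ]
[    -3   -3/2   1/2 ]
[  -5/6   -1/3   1/6 ]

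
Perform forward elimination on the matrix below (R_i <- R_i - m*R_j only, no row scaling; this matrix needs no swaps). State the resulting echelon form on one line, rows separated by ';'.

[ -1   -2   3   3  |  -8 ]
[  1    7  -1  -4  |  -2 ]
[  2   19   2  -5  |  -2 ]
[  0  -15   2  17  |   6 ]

Forward elimination:
R2 <- R2 - (-1)*R1:  [   0    5    2   -1  -10 ]
R3 <- R3 - (-2)*R1:  [   0   15    8    1  -18 ]
R3 <- R3 - (3)*R2:  [  0   0   2   4  12 ]
R4 <- R4 - (-3)*R2:  [   0    0    8   14  -24 ]
R4 <- R4 - (4)*R3:  [   0    0    0   -2  -72 ]
Row echelon form:
[ -1  -2  3   3  |   -8 ]
[  0   5  2  -1  |  -10 ]
[  0   0  2   4  |   12 ]
[  0   0  0  -2  |  -72 ]

REF = [-1 -2 3 3 -8; 0 5 2 -1 -10; 0 0 2 4 12; 0 0 0 -2 -72]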